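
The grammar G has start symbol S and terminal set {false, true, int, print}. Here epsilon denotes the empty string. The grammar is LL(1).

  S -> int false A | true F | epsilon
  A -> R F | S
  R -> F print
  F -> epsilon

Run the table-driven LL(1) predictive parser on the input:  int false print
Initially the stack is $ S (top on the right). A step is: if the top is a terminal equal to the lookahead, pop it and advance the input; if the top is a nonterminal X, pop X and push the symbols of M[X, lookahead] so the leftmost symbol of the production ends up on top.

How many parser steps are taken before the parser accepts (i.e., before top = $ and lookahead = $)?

8

step 1: stack=$ S  input=int false print $  — expand S -> int false A
step 2: stack=$ A false int  input=int false print $  — match int
step 3: stack=$ A false  input=false print $  — match false
step 4: stack=$ A  input=print $  — expand A -> R F
step 5: stack=$ F R  input=print $  — expand R -> F print
step 6: stack=$ F print F  input=print $  — expand F -> epsilon
step 7: stack=$ F print  input=print $  — match print
step 8: stack=$ F  input=$  — expand F -> epsilon
Accept reached after 8 steps.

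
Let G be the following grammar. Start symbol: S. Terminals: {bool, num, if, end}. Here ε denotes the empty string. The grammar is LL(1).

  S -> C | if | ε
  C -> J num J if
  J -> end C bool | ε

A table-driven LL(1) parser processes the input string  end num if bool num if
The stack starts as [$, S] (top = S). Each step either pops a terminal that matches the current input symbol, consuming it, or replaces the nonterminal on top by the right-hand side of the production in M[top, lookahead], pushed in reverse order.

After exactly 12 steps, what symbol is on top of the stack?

step 1: stack=$ S  input=end num if bool num if $  — expand S -> C
step 2: stack=$ C  input=end num if bool num if $  — expand C -> J num J if
step 3: stack=$ if J num J  input=end num if bool num if $  — expand J -> end C bool
step 4: stack=$ if J num bool C end  input=end num if bool num if $  — match end
step 5: stack=$ if J num bool C  input=num if bool num if $  — expand C -> J num J if
step 6: stack=$ if J num bool if J num J  input=num if bool num if $  — expand J -> ε
step 7: stack=$ if J num bool if J num  input=num if bool num if $  — match num
step 8: stack=$ if J num bool if J  input=if bool num if $  — expand J -> ε
step 9: stack=$ if J num bool if  input=if bool num if $  — match if
step 10: stack=$ if J num bool  input=bool num if $  — match bool
step 11: stack=$ if J num  input=num if $  — match num
step 12: stack=$ if J  input=if $  — expand J -> ε
Stack after step 12: $ if (top = if).

if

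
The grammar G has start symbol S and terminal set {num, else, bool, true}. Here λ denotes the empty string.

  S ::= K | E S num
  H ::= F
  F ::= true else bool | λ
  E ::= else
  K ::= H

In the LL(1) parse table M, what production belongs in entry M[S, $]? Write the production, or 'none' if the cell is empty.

FIRST(F) = {λ, true}
FIRST(E) = {else}
FIRST(H) = {λ, true}  (via F)
FIRST(K) = {λ, true}  (via H)
FIRST(S) = {λ, else, true}  (via K, E S num)
FOLLOW(S) includes $ since S is the start symbol.
FOLLOW(S): in S::=E S num, S is followed by num with FIRST {num}. Thus FOLLOW(S) = {$, num}.
For S ::= K: FIRST(K) = {λ, true}, so it goes in M[S, t] for t ∈ {true}; since λ ∈ FIRST, also for every t ∈ FOLLOW(S) = {$, num}.
For S ::= E S num: FIRST(E S num) = {else}, so it goes in M[S, t] for t ∈ {else}.

S ::= K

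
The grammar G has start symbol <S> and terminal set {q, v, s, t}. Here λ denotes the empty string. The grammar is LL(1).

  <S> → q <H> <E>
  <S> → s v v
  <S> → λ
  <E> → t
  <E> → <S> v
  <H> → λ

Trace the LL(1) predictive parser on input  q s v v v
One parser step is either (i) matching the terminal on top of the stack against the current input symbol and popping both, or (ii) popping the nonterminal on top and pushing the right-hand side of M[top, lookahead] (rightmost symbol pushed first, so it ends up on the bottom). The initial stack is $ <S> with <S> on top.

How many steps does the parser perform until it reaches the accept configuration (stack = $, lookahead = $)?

9

step 1: stack=$ <S>  input=q s v v v $  — expand <S> → q <H> <E>
step 2: stack=$ <E> <H> q  input=q s v v v $  — match q
step 3: stack=$ <E> <H>  input=s v v v $  — expand <H> → λ
step 4: stack=$ <E>  input=s v v v $  — expand <E> → <S> v
step 5: stack=$ v <S>  input=s v v v $  — expand <S> → s v v
step 6: stack=$ v v v s  input=s v v v $  — match s
step 7: stack=$ v v v  input=v v v $  — match v
step 8: stack=$ v v  input=v v $  — match v
step 9: stack=$ v  input=v $  — match v
Accept reached after 9 steps.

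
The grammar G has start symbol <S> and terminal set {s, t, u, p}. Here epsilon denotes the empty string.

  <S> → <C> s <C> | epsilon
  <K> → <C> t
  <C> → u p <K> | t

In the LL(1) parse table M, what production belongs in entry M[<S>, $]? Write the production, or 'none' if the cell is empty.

<S> → epsilon

FIRST(<C>): from <C>→u p <K> we get {u}; from <C>→t we get {t}. So FIRST(<C>) = {t, u}.
FIRST(<S>): from <S>→<C> s <C> we get {t, u}; from <S>→epsilon we get {epsilon}. So FIRST(<S>) = {epsilon, t, u}.
FIRST(<K>): from <K>→<C> t we get {t, u}. So FIRST(<K>) = {t, u}.
FOLLOW(<S>) includes $ since <S> is the start symbol.
FOLLOW(<S>): <S> appears on no right-hand side. Thus FOLLOW(<S>) = {$}.
For <S> → <C> s <C>: FIRST(<C> s <C>) = {t, u}, so it goes in M[<S>, t] for t ∈ {t, u}.
For <S> → epsilon: FIRST(epsilon) = {epsilon}, so it goes in M[<S>, t] for t ∈ {}; since epsilon ∈ FIRST, also for every t ∈ FOLLOW(<S>) = {$}.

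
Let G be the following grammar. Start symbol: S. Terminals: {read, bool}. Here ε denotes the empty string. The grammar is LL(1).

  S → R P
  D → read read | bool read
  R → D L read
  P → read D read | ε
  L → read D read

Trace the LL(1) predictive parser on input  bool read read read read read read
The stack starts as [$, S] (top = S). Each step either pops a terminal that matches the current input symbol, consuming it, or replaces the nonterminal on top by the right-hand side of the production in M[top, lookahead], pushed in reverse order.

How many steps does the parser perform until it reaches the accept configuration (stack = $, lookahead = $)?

13

      Stack                    Input                                 Action
   1  $ S                      bool read read read read read read $  expand S → R P
   2  $ P R                    bool read read read read read read $  expand R → D L read
   3  $ P read L D             bool read read read read read read $  expand D → bool read
   4  $ P read L read bool     bool read read read read read read $  match bool
   5  $ P read L read          read read read read read read $       match read
   6  $ P read L               read read read read read $            expand L → read D read
   7  $ P read read D read     read read read read read $            match read
   8  $ P read read D          read read read read $                 expand D → read read
   9  $ P read read read read  read read read read $                 match read
  10  $ P read read read       read read read $                      match read
  11  $ P read read            read read $                           match read
  12  $ P read                 read $                                match read
  13  $ P                      $                                     expand P → ε
Accept reached after 13 steps.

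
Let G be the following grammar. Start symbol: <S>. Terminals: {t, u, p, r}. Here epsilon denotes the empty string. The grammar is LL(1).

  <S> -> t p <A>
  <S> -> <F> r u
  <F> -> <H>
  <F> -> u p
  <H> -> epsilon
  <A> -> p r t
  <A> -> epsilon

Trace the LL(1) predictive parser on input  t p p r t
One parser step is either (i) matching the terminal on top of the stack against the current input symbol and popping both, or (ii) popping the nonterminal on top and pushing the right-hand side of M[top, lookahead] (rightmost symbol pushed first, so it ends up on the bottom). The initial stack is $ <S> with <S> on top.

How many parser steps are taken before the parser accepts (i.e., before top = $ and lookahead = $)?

     Stack      Input        Action
  1  $ <S>      t p p r t $  expand <S> -> t p <A>
  2  $ <A> p t  t p p r t $  match t
  3  $ <A> p    p p r t $    match p
  4  $ <A>      p r t $      expand <A> -> p r t
  5  $ t r p    p r t $      match p
  6  $ t r      r t $        match r
  7  $ t        t $          match t
Accept reached after 7 steps.

7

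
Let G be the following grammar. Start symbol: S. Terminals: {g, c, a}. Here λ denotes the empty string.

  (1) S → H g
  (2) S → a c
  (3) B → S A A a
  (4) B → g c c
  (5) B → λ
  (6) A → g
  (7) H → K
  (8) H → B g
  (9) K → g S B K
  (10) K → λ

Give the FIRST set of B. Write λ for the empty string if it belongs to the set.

FIRST(A) = {g}
FIRST(K) = {λ, g}
FIRST(S) = {a, g}  (via H g)
FIRST(B) = {λ, a, g}  (via S A A a)
FIRST(H) = {λ, a, g}  (via K, B g)

{λ, a, g}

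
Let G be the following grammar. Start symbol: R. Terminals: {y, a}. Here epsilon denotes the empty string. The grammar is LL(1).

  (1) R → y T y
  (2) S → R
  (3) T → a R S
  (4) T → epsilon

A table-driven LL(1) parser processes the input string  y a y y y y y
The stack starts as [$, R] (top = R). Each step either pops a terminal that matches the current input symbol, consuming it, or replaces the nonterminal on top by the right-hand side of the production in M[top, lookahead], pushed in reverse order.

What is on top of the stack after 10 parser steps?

y

step 1: stack=$ R  input=y a y y y y y $  — expand R → y T y
step 2: stack=$ y T y  input=y a y y y y y $  — match y
step 3: stack=$ y T  input=a y y y y y $  — expand T → a R S
step 4: stack=$ y S R a  input=a y y y y y $  — match a
step 5: stack=$ y S R  input=y y y y y $  — expand R → y T y
step 6: stack=$ y S y T y  input=y y y y y $  — match y
step 7: stack=$ y S y T  input=y y y y $  — expand T → epsilon
step 8: stack=$ y S y  input=y y y y $  — match y
step 9: stack=$ y S  input=y y y $  — expand S → R
step 10: stack=$ y R  input=y y y $  — expand R → y T y
Stack after step 10: $ y y T y (top = y).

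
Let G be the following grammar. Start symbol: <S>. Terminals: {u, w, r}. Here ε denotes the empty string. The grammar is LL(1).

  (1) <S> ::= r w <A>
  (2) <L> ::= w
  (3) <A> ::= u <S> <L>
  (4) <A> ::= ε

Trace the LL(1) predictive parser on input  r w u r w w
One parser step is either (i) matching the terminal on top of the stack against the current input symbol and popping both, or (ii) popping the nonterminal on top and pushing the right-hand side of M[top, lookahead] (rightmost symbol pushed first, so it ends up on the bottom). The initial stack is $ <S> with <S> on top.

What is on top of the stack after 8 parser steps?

<A>

     Stack          Input          Action
  1  $ <S>          r w u r w w $  expand <S> ::= r w <A>
  2  $ <A> w r      r w u r w w $  match r
  3  $ <A> w        w u r w w $    match w
  4  $ <A>          u r w w $      expand <A> ::= u <S> <L>
  5  $ <L> <S> u    u r w w $      match u
  6  $ <L> <S>      r w w $        expand <S> ::= r w <A>
  7  $ <L> <A> w r  r w w $        match r
  8  $ <L> <A> w    w w $          match w
Stack after step 8: $ <L> <A> (top = <A>).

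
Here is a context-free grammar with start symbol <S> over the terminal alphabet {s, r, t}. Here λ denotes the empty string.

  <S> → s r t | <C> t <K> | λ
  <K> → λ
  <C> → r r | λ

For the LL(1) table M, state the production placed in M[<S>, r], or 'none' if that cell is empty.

<S> → <C> t <K>

FIRST(<K>) = {λ}
FIRST(<C>) = {λ, r}
FIRST(<S>) = {λ, r, s, t}  (via <C> t <K>)
FOLLOW(<S>) includes $ since <S> is the start symbol.
FOLLOW(<S>): <S> appears on no right-hand side. Thus FOLLOW(<S>) = {$}.
For <S> → s r t: FIRST(s r t) = {s}, so it goes in M[<S>, t] for t ∈ {s}.
For <S> → <C> t <K>: FIRST(<C> t <K>) = {r, t}, so it goes in M[<S>, t] for t ∈ {r, t}.
For <S> → λ: FIRST(λ) = {λ}, so it goes in M[<S>, t] for t ∈ {}; since λ ∈ FIRST, also for every t ∈ FOLLOW(<S>) = {$}.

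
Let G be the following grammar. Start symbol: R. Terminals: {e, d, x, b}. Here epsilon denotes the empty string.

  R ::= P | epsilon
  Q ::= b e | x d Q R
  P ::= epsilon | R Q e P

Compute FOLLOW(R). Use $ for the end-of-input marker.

{$, b, e, x}

FIRST(Q) = {b, x}
FIRST(R) = {epsilon, b, x}  (via P)
FIRST(P) = {epsilon, b, x}  (via R Q e P)
FOLLOW(R) includes $ since R is the start symbol.
FOLLOW(Q): in Q::=x d Q R, Q is followed by R with FIRST {epsilon, b, x}; in Q::=x d Q R, the suffix after Q is nullable (adds nothing new); in P::=R Q e P, Q is followed by e P with FIRST {e}. Thus FOLLOW(Q) = {b, e, x}.
FOLLOW(R): in Q::=x d Q R, the suffix after R is empty, so FOLLOW(R) ⊇ FOLLOW(Q) = {b, e, x}; in P::=R Q e P, R is followed by Q e P with FIRST {b, x}. Thus FOLLOW(R) = {$, b, e, x}.
FOLLOW(P): in R::=P, the suffix after P is empty, so FOLLOW(P) ⊇ FOLLOW(R) = {$, b, e, x}; in P::=R Q e P, the suffix after P is empty (adds nothing new). Thus FOLLOW(P) = {$, b, e, x}.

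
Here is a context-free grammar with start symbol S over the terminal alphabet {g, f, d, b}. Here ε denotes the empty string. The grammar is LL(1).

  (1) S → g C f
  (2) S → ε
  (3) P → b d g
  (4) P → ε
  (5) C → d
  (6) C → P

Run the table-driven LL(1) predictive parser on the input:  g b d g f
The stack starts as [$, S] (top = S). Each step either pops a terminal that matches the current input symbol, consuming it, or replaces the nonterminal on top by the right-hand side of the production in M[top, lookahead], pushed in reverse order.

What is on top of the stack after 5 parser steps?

d

step 1: stack=$ S  input=g b d g f $  — expand S → g C f
step 2: stack=$ f C g  input=g b d g f $  — match g
step 3: stack=$ f C  input=b d g f $  — expand C → P
step 4: stack=$ f P  input=b d g f $  — expand P → b d g
step 5: stack=$ f g d b  input=b d g f $  — match b
Stack after step 5: $ f g d (top = d).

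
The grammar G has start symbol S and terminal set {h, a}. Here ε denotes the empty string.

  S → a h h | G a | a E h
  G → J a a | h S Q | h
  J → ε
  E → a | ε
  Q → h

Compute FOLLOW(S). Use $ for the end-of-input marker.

FIRST(J): from J→ε we get {ε}. So FIRST(J) = {ε}.
FIRST(E): from E→a we get {a}; from E→ε we get {ε}. So FIRST(E) = {ε, a}.
FIRST(Q): from Q→h we get {h}. So FIRST(Q) = {h}.
FIRST(G): from G→J a a we get {a}; from G→h S Q we get {h}; from G→h we get {h}. So FIRST(G) = {a, h}.
FIRST(S): from S→a h h we get {a}; from S→G a we get {a, h}; from S→a E h we get {a}. So FIRST(S) = {a, h}.
FOLLOW(S) includes $ since S is the start symbol.
FOLLOW(S): in G→h S Q, S is followed by Q with FIRST {h}. Thus FOLLOW(S) = {$, h}.
FOLLOW(G): in S→G a, G is followed by a with FIRST {a}. Thus FOLLOW(G) = {a}.
FOLLOW(J): in G→J a a, J is followed by a a with FIRST {a}. Thus FOLLOW(J) = {a}.
FOLLOW(E): in S→a E h, E is followed by h with FIRST {h}. Thus FOLLOW(E) = {h}.
FOLLOW(Q): in G→h S Q, the suffix after Q is empty, so FOLLOW(Q) ⊇ FOLLOW(G) = {a}. Thus FOLLOW(Q) = {a}.

{$, h}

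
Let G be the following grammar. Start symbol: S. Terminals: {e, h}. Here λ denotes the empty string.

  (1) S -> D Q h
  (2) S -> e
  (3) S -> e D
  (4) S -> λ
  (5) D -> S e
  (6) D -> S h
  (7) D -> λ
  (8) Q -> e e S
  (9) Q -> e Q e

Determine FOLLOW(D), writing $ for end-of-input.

FIRST(Q) = {e}
FIRST(S) = {λ, e, h}  (via D Q h)
FIRST(D) = {λ, e, h}  (via S e, S h)
FOLLOW(S) includes $ since S is the start symbol.
FOLLOW(Q): in S->D Q h, Q is followed by h with FIRST {h}; in Q->e Q e, Q is followed by e with FIRST {e}. Thus FOLLOW(Q) = {e, h}.
FOLLOW(S): in D->S e, S is followed by e with FIRST {e}; in D->S h, S is followed by h with FIRST {h}; in Q->e e S, the suffix after S is empty, so FOLLOW(S) ⊇ FOLLOW(Q) = {e, h}. Thus FOLLOW(S) = {$, e, h}.
FOLLOW(D): in S->D Q h, D is followed by Q h with FIRST {e}; in S->e D, the suffix after D is empty, so FOLLOW(D) ⊇ FOLLOW(S) = {$, e, h}. Thus FOLLOW(D) = {$, e, h}.

{$, e, h}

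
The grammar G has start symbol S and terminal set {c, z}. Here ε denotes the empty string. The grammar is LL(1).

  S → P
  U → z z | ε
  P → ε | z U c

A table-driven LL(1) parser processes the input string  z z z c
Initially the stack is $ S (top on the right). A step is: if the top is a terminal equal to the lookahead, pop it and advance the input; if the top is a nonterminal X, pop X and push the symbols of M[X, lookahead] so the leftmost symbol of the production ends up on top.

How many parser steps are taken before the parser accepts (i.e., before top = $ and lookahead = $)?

7

     Stack    Input      Action
  1  $ S      z z z c $  expand S → P
  2  $ P      z z z c $  expand P → z U c
  3  $ c U z  z z z c $  match z
  4  $ c U    z z c $    expand U → z z
  5  $ c z z  z z c $    match z
  6  $ c z    z c $      match z
  7  $ c      c $        match c
Accept reached after 7 steps.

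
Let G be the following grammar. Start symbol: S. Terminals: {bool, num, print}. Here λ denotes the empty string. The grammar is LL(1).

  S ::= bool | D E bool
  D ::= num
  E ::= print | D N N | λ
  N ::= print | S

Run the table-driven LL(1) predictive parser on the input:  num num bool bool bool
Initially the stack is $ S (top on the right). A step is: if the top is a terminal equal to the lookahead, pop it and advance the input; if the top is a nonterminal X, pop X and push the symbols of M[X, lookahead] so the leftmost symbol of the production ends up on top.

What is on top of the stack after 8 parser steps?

bool

     Stack           Input                     Action
  1  $ S             num num bool bool bool $  expand S ::= D E bool
  2  $ bool E D      num num bool bool bool $  expand D ::= num
  3  $ bool E num    num num bool bool bool $  match num
  4  $ bool E        num bool bool bool $      expand E ::= D N N
  5  $ bool N N D    num bool bool bool $      expand D ::= num
  6  $ bool N N num  num bool bool bool $      match num
  7  $ bool N N      bool bool bool $          expand N ::= S
  8  $ bool N S      bool bool bool $          expand S ::= bool
Stack after step 8: $ bool N bool (top = bool).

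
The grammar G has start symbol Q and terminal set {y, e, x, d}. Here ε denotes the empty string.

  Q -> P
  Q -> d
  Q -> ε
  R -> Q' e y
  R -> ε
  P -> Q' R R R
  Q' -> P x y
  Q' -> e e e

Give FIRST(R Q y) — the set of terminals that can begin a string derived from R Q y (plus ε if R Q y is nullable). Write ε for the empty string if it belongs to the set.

{d, e, y}

FIRST(Q): from Q->P we get {e}; from Q->d we get {d}; from Q->ε we get {ε}. So FIRST(Q) = {ε, d, e}.
FIRST(R): from R->Q' e y we get {e}; from R->ε we get {ε}. So FIRST(R) = {ε, e}.
FIRST(P): from P->Q' R R R we get {e}. So FIRST(P) = {e}.
FIRST(Q'): from Q'->P x y we get {e}; from Q'->e e e we get {e}. So FIRST(Q') = {e}.
FIRST(R Q y): take FIRST of each symbol in turn, carrying on past any symbol whose FIRST contains ε; result {d, e, y}.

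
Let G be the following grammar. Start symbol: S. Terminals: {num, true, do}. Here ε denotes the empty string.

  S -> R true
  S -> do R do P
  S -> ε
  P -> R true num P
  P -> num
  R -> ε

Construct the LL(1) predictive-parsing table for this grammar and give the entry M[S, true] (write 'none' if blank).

FIRST(R): from R->ε we get {ε}. So FIRST(R) = {ε}.
FIRST(S): from S->R true we get {true}; from S->do R do P we get {do}; from S->ε we get {ε}. So FIRST(S) = {ε, do, true}.
FIRST(P): from P->R true num P we get {true}; from P->num we get {num}. So FIRST(P) = {num, true}.
FOLLOW(S) includes $ since S is the start symbol.
FOLLOW(S): S appears on no right-hand side. Thus FOLLOW(S) = {$}.
For S -> R true: FIRST(R true) = {true}, so it goes in M[S, t] for t ∈ {true}.
For S -> do R do P: FIRST(do R do P) = {do}, so it goes in M[S, t] for t ∈ {do}.
For S -> ε: FIRST(ε) = {ε}, so it goes in M[S, t] for t ∈ {}; since ε ∈ FIRST, also for every t ∈ FOLLOW(S) = {$}.

S -> R true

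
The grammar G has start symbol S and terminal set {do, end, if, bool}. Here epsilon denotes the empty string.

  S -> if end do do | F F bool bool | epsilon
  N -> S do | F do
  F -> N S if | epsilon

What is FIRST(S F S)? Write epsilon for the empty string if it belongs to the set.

FIRST(S) = {epsilon, bool, do, if}  (via F F bool bool)
FIRST(N) = {bool, do, if}  (via S do, F do)
FIRST(F) = {epsilon, bool, do, if}  (via N S if)
FIRST(S F S): take FIRST of each symbol in turn, carrying on past any symbol whose FIRST contains epsilon; result {epsilon, bool, do, if}.

{epsilon, bool, do, if}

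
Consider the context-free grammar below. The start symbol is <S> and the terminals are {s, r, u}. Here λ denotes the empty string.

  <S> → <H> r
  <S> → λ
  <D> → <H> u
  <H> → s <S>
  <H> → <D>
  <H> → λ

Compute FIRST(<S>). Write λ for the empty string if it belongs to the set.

{λ, r, s, u}

FIRST(<S>): from <S>→<H> r we get {r, s, u}; from <S>→λ we get {λ}. So FIRST(<S>) = {λ, r, s, u}.
FIRST(<D>): from <D>→<H> u we get {s, u}. So FIRST(<D>) = {s, u}.
FIRST(<H>): from <H>→s <S> we get {s}; from <H>→<D> we get {s, u}; from <H>→λ we get {λ}. So FIRST(<H>) = {λ, s, u}.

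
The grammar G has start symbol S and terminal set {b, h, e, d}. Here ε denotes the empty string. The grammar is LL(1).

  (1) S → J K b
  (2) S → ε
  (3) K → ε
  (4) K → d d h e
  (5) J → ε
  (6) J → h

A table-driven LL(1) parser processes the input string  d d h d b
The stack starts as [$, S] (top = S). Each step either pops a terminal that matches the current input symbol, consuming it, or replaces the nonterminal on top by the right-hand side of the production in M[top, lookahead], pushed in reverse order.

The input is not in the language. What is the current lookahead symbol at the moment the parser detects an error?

d

     Stack        Input        Action
  1  $ S          d d h d b $  expand S → J K b
  2  $ b K J      d d h d b $  expand J → ε
  3  $ b K        d d h d b $  expand K → d d h e
  4  $ b e h d d  d d h d b $  match d
  5  $ b e h d    d h d b $    match d
  6  $ b e h      h d b $      match h
  7  $ b e        d b $        error: top is terminal e but lookahead is d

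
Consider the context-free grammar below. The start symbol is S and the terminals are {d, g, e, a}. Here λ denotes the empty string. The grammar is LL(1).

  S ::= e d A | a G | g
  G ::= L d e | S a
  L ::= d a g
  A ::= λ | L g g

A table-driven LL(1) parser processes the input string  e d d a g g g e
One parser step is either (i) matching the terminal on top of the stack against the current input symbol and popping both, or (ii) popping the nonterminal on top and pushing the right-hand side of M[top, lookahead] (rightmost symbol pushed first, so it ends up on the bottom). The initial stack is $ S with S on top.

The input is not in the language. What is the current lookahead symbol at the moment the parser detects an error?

e

      Stack        Input              Action
   1  $ S          e d d a g g g e $  expand S ::= e d A
   2  $ A d e      e d d a g g g e $  match e
   3  $ A d        d d a g g g e $    match d
   4  $ A          d a g g g e $      expand A ::= L g g
   5  $ g g L      d a g g g e $      expand L ::= d a g
   6  $ g g g a d  d a g g g e $      match d
   7  $ g g g a    a g g g e $        match a
   8  $ g g g      g g g e $          match g
   9  $ g g        g g e $            match g
  10  $ g          g e $              match g
  11  $            e $                error: stack empty but input remains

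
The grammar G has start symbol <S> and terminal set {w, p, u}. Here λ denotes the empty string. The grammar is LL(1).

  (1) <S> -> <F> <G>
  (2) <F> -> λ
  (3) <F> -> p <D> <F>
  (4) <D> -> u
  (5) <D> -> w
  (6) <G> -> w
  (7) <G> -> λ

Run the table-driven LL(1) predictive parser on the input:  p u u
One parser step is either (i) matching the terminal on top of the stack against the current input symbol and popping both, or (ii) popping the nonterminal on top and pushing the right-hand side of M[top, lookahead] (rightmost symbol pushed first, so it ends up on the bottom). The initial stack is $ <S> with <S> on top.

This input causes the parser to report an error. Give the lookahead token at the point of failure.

step 1: stack=$ <S>  input=p u u $  — expand <S> -> <F> <G>
step 2: stack=$ <G> <F>  input=p u u $  — expand <F> -> p <D> <F>
step 3: stack=$ <G> <F> <D> p  input=p u u $  — match p
step 4: stack=$ <G> <F> <D>  input=u u $  — expand <D> -> u
step 5: stack=$ <G> <F> u  input=u u $  — match u
step 6: stack=$ <G> <F>  input=u $  — error: M[<F>, u] is empty

u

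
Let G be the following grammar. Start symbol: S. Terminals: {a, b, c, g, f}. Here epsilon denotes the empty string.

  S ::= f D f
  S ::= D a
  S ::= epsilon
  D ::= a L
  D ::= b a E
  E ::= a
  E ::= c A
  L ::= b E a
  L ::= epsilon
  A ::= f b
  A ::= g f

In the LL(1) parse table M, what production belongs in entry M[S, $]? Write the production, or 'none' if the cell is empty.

FIRST(D): from D::=a L we get {a}; from D::=b a E we get {b}. So FIRST(D) = {a, b}.
FIRST(E): from E::=a we get {a}; from E::=c A we get {c}. So FIRST(E) = {a, c}.
FIRST(L): from L::=b E a we get {b}; from L::=epsilon we get {epsilon}. So FIRST(L) = {epsilon, b}.
FIRST(A): from A::=f b we get {f}; from A::=g f we get {g}. So FIRST(A) = {f, g}.
FIRST(S): from S::=f D f we get {f}; from S::=D a we get {a, b}; from S::=epsilon we get {epsilon}. So FIRST(S) = {epsilon, a, b, f}.
FOLLOW(S) includes $ since S is the start symbol.
FOLLOW(S): S appears on no right-hand side. Thus FOLLOW(S) = {$}.
For S ::= f D f: FIRST(f D f) = {f}, so it goes in M[S, t] for t ∈ {f}.
For S ::= D a: FIRST(D a) = {a, b}, so it goes in M[S, t] for t ∈ {a, b}.
For S ::= epsilon: FIRST(epsilon) = {epsilon}, so it goes in M[S, t] for t ∈ {}; since epsilon ∈ FIRST, also for every t ∈ FOLLOW(S) = {$}.

S ::= epsilon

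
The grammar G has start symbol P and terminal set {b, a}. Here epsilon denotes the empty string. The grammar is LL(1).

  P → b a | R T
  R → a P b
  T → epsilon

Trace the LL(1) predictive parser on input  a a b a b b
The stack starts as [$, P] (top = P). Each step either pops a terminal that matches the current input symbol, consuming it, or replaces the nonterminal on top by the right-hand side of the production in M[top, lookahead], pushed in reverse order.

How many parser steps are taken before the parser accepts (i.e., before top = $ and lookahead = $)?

13

step 1: stack=$ P  input=a a b a b b $  — expand P → R T
step 2: stack=$ T R  input=a a b a b b $  — expand R → a P b
step 3: stack=$ T b P a  input=a a b a b b $  — match a
step 4: stack=$ T b P  input=a b a b b $  — expand P → R T
step 5: stack=$ T b T R  input=a b a b b $  — expand R → a P b
step 6: stack=$ T b T b P a  input=a b a b b $  — match a
step 7: stack=$ T b T b P  input=b a b b $  — expand P → b a
step 8: stack=$ T b T b a b  input=b a b b $  — match b
step 9: stack=$ T b T b a  input=a b b $  — match a
step 10: stack=$ T b T b  input=b b $  — match b
step 11: stack=$ T b T  input=b $  — expand T → epsilon
step 12: stack=$ T b  input=b $  — match b
step 13: stack=$ T  input=$  — expand T → epsilon
Accept reached after 13 steps.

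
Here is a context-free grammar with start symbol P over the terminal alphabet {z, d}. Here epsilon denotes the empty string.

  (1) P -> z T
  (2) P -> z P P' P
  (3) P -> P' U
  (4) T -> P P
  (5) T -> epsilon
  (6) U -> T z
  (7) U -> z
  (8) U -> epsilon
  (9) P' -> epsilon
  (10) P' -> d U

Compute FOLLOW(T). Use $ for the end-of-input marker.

FIRST(P') = {epsilon, d}
FIRST(P) = {epsilon, d, z}  (via P' U)
FIRST(T) = {epsilon, d, z}  (via P P)
FIRST(U) = {epsilon, d, z}  (via T z)
FOLLOW(P) includes $ since P is the start symbol.
FOLLOW(P): in P->z P P' P (occurrence 1), P is followed by P' P with FIRST {epsilon, d, z}; in P->z P P' P (occurrence 1), the suffix after P is nullable (adds nothing new); in P->z P P' P (occurrence 2), the suffix after P is empty (adds nothing new); in T->P P (occurrence 1), P is followed by P with FIRST {epsilon, d, z}; in T->P P (occurrence 1), the suffix after P is nullable, so FOLLOW(P) ⊇ FOLLOW(T) = {$, d, z}; in T->P P (occurrence 2), the suffix after P is empty, so FOLLOW(P) ⊇ FOLLOW(T) = {$, d, z}. Thus FOLLOW(P) = {$, d, z}.
FOLLOW(T): in P->z T, the suffix after T is empty, so FOLLOW(T) ⊇ FOLLOW(P) = {$, d, z}; in U->T z, T is followed by z with FIRST {z}. Thus FOLLOW(T) = {$, d, z}.
FOLLOW(P'): in P->z P P' P, P' is followed by P with FIRST {epsilon, d, z}; in P->z P P' P, the suffix after P' is nullable, so FOLLOW(P') ⊇ FOLLOW(P) = {$, d, z}; in P->P' U, P' is followed by U with FIRST {epsilon, d, z}; in P->P' U, the suffix after P' is nullable, so FOLLOW(P') ⊇ FOLLOW(P) = {$, d, z}. Thus FOLLOW(P') = {$, d, z}.
FOLLOW(U): in P->P' U, the suffix after U is empty, so FOLLOW(U) ⊇ FOLLOW(P) = {$, d, z}; in P'->d U, the suffix after U is empty, so FOLLOW(U) ⊇ FOLLOW(P') = {$, d, z}. Thus FOLLOW(U) = {$, d, z}.

{$, d, z}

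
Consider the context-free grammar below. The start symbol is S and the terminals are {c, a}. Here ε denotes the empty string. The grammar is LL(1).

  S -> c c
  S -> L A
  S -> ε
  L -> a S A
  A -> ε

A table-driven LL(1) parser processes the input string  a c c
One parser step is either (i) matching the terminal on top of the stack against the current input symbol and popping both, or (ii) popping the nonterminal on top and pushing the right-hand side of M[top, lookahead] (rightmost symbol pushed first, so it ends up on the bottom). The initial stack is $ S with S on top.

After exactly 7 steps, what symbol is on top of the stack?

A

     Stack      Input    Action
  1  $ S        a c c $  expand S -> L A
  2  $ A L      a c c $  expand L -> a S A
  3  $ A A S a  a c c $  match a
  4  $ A A S    c c $    expand S -> c c
  5  $ A A c c  c c $    match c
  6  $ A A c    c $      match c
  7  $ A A      $        expand A -> ε
Stack after step 7: $ A (top = A).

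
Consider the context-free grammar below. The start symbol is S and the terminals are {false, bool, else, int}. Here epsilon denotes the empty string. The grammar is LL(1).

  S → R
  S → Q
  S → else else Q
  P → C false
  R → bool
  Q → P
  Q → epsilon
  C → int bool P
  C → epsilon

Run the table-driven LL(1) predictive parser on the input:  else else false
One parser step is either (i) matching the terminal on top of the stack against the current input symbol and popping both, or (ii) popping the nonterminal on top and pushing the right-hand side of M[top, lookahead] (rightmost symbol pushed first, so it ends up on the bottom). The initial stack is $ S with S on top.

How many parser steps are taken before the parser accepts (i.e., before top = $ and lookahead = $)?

     Stack          Input              Action
  1  $ S            else else false $  expand S → else else Q
  2  $ Q else else  else else false $  match else
  3  $ Q else       else false $       match else
  4  $ Q            false $            expand Q → P
  5  $ P            false $            expand P → C false
  6  $ false C      false $            expand C → epsilon
  7  $ false        false $            match false
Accept reached after 7 steps.

7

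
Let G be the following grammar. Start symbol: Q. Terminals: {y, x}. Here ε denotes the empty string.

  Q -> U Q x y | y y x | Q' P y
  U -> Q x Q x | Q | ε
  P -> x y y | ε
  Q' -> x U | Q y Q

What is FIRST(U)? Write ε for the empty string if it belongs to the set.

FIRST(P) = {ε, x}
FIRST(Q) = {x, y}  (via U Q x y, Q' P y)
FIRST(U) = {ε, x, y}  (via Q x Q x, Q)
FIRST(Q') = {x, y}  (via Q y Q)

{ε, x, y}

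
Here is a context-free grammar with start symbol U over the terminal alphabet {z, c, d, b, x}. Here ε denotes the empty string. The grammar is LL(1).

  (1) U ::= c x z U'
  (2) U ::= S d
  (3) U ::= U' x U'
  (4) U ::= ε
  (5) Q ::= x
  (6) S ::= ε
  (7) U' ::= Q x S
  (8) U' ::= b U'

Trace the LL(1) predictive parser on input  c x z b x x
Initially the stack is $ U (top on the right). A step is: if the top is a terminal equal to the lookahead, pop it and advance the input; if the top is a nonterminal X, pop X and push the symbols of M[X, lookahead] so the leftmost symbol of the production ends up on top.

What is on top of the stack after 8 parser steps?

x

step 1: stack=$ U  input=c x z b x x $  — expand U ::= c x z U'
step 2: stack=$ U' z x c  input=c x z b x x $  — match c
step 3: stack=$ U' z x  input=x z b x x $  — match x
step 4: stack=$ U' z  input=z b x x $  — match z
step 5: stack=$ U'  input=b x x $  — expand U' ::= b U'
step 6: stack=$ U' b  input=b x x $  — match b
step 7: stack=$ U'  input=x x $  — expand U' ::= Q x S
step 8: stack=$ S x Q  input=x x $  — expand Q ::= x
Stack after step 8: $ S x x (top = x).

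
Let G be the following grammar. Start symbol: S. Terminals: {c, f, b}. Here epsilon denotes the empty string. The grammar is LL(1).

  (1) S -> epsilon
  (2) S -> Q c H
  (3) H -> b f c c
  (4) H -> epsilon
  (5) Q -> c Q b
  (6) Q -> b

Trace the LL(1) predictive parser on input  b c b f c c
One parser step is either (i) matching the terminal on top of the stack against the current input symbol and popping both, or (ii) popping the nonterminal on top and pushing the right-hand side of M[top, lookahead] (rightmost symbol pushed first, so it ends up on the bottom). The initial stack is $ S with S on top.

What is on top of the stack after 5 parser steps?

step 1: stack=$ S  input=b c b f c c $  — expand S -> Q c H
step 2: stack=$ H c Q  input=b c b f c c $  — expand Q -> b
step 3: stack=$ H c b  input=b c b f c c $  — match b
step 4: stack=$ H c  input=c b f c c $  — match c
step 5: stack=$ H  input=b f c c $  — expand H -> b f c c
Stack after step 5: $ c c f b (top = b).

b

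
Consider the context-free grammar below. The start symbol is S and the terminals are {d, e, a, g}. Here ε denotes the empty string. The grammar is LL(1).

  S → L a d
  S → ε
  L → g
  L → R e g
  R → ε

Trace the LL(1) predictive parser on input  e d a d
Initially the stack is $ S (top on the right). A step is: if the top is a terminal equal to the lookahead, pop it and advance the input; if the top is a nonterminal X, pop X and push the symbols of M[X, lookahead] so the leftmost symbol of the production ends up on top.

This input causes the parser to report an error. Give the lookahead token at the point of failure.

d

     Stack        Input      Action
  1  $ S          e d a d $  expand S → L a d
  2  $ d a L      e d a d $  expand L → R e g
  3  $ d a g e R  e d a d $  expand R → ε
  4  $ d a g e    e d a d $  match e
  5  $ d a g      d a d $    error: top is terminal g but lookahead is d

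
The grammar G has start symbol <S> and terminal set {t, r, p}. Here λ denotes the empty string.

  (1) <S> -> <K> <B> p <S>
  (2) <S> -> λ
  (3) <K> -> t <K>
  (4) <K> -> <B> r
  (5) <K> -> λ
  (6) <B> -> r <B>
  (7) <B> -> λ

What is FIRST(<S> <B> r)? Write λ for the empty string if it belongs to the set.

{p, r, t}

FIRST(<B>) = {λ, r}
FIRST(<K>) = {λ, r, t}  (via <B> r)
FIRST(<S>) = {λ, p, r, t}  (via <K> <B> p <S>)
FIRST(<S> <B> r): take FIRST of each symbol in turn, carrying on past any symbol whose FIRST contains λ; result {p, r, t}.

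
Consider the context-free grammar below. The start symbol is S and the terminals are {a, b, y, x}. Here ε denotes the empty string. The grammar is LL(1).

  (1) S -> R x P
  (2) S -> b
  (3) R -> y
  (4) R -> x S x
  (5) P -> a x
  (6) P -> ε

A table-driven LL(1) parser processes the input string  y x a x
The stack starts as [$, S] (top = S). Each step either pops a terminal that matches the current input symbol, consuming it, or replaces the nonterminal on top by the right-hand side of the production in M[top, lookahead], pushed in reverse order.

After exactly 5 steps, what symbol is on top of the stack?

a

step 1: stack=$ S  input=y x a x $  — expand S -> R x P
step 2: stack=$ P x R  input=y x a x $  — expand R -> y
step 3: stack=$ P x y  input=y x a x $  — match y
step 4: stack=$ P x  input=x a x $  — match x
step 5: stack=$ P  input=a x $  — expand P -> a x
Stack after step 5: $ x a (top = a).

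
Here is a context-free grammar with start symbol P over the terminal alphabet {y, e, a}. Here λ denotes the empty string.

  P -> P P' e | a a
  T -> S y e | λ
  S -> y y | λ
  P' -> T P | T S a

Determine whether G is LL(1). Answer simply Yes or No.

FIRST(P) = {a}
FIRST(T) = {λ, y}
FIRST(S) = {λ, y}
FIRST(P') = {a, y}
FOLLOW(P) = {$, a, e, y}
FOLLOW(T) = {a, y}
FOLLOW(S) = {a, y}
FOLLOW(P') = {e}
Cell M[P, a] receives both P -> P P' e and P -> a a — the grammar is not LL(1).

No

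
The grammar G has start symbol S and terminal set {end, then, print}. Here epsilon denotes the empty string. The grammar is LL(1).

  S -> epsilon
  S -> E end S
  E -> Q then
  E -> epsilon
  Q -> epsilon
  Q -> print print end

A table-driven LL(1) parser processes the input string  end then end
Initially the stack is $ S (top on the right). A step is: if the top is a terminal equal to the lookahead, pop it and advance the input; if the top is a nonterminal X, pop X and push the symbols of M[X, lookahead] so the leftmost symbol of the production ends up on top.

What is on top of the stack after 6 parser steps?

then

step 1: stack=$ S  input=end then end $  — expand S -> E end S
step 2: stack=$ S end E  input=end then end $  — expand E -> epsilon
step 3: stack=$ S end  input=end then end $  — match end
step 4: stack=$ S  input=then end $  — expand S -> E end S
step 5: stack=$ S end E  input=then end $  — expand E -> Q then
step 6: stack=$ S end then Q  input=then end $  — expand Q -> epsilon
Stack after step 6: $ S end then (top = then).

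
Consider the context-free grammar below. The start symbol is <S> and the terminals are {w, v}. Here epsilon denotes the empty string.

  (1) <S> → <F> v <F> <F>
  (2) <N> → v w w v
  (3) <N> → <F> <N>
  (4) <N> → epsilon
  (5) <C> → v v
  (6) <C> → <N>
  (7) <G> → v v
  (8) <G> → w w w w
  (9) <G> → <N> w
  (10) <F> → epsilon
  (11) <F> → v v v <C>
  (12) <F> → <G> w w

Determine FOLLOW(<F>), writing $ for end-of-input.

FIRST(<S>) = {v, w}  (via <F> v <F> <F>)
FIRST(<N>) = {epsilon, v, w}  (via <F> <N>)
FIRST(<C>) = {epsilon, v, w}  (via <N>)
FIRST(<G>) = {v, w}  (via <N> w)
FIRST(<F>) = {epsilon, v, w}  (via <G> w w)
FOLLOW(<S>) includes $ since <S> is the start symbol.
FOLLOW(<S>): <S> appears on no right-hand side. Thus FOLLOW(<S>) = {$}.
FOLLOW(<G>): in <F>→<G> w w, <G> is followed by w w with FIRST {w}. Thus FOLLOW(<G>) = {w}.
FOLLOW(<N>): in <N>→<F> <N>, the suffix after <N> is empty (adds nothing new); in <C>→<N>, the suffix after <N> is empty, so FOLLOW(<N>) ⊇ FOLLOW(<C>) = {$, v, w}; in <G>→<N> w, <N> is followed by w with FIRST {w}. Thus FOLLOW(<N>) = {$, v, w}.
FOLLOW(<F>): in <S>→<F> v <F> <F> (occurrence 1), <F> is followed by v <F> <F> with FIRST {v}; in <S>→<F> v <F> <F> (occurrence 2), <F> is followed by <F> with FIRST {epsilon, v, w}; in <S>→<F> v <F> <F> (occurrence 2), the suffix after <F> is nullable, so FOLLOW(<F>) ⊇ FOLLOW(<S>) = {$}; in <S>→<F> v <F> <F> (occurrence 3), the suffix after <F> is empty, so FOLLOW(<F>) ⊇ FOLLOW(<S>) = {$}; in <N>→<F> <N>, <F> is followed by <N> with FIRST {epsilon, v, w}; in <N>→<F> <N>, the suffix after <F> is nullable, so FOLLOW(<F>) ⊇ FOLLOW(<N>) = {$, v, w}. Thus FOLLOW(<F>) = {$, v, w}.
FOLLOW(<C>): in <F>→v v v <C>, the suffix after <C> is empty, so FOLLOW(<C>) ⊇ FOLLOW(<F>) = {$, v, w}. Thus FOLLOW(<C>) = {$, v, w}.

{$, v, w}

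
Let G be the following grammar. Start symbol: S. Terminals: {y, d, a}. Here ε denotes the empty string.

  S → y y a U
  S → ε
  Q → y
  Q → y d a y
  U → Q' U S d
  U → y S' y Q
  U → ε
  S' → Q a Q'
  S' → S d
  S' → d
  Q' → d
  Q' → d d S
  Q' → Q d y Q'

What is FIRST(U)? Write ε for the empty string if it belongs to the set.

FIRST(S): from S→y y a U we get {y}; from S→ε we get {ε}. So FIRST(S) = {ε, y}.
FIRST(Q): from Q→y we get {y}; from Q→y d a y we get {y}. So FIRST(Q) = {y}.
FIRST(S'): from S'→Q a Q' we get {y}; from S'→S d we get {d, y}; from S'→d we get {d}. So FIRST(S') = {d, y}.
FIRST(Q'): from Q'→d we get {d}; from Q'→d d S we get {d}; from Q'→Q d y Q' we get {y}. So FIRST(Q') = {d, y}.
FIRST(U): from U→Q' U S d we get {d, y}; from U→y S' y Q we get {y}; from U→ε we get {ε}. So FIRST(U) = {ε, d, y}.

{ε, d, y}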